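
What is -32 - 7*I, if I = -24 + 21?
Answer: -11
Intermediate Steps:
I = -3
-32 - 7*I = -32 - 7*(-3) = -32 + 21 = -11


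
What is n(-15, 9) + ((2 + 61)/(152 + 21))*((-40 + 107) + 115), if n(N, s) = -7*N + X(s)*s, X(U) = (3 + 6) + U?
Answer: 57657/173 ≈ 333.28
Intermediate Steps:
X(U) = 9 + U
n(N, s) = -7*N + s*(9 + s) (n(N, s) = -7*N + (9 + s)*s = -7*N + s*(9 + s))
n(-15, 9) + ((2 + 61)/(152 + 21))*((-40 + 107) + 115) = (-7*(-15) + 9*(9 + 9)) + ((2 + 61)/(152 + 21))*((-40 + 107) + 115) = (105 + 9*18) + (63/173)*(67 + 115) = (105 + 162) + (63*(1/173))*182 = 267 + (63/173)*182 = 267 + 11466/173 = 57657/173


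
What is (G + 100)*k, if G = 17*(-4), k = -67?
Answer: -2144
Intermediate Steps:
G = -68
(G + 100)*k = (-68 + 100)*(-67) = 32*(-67) = -2144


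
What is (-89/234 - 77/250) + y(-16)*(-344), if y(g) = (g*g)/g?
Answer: 80485933/14625 ≈ 5503.3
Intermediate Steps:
y(g) = g (y(g) = g**2/g = g)
(-89/234 - 77/250) + y(-16)*(-344) = (-89/234 - 77/250) - 16*(-344) = (-89*1/234 - 77*1/250) + 5504 = (-89/234 - 77/250) + 5504 = -10067/14625 + 5504 = 80485933/14625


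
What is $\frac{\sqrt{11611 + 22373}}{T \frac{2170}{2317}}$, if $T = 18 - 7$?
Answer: $\frac{3972 \sqrt{59}}{1705} \approx 17.894$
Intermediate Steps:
$T = 11$ ($T = 18 - 7 = 11$)
$\frac{\sqrt{11611 + 22373}}{T \frac{2170}{2317}} = \frac{\sqrt{11611 + 22373}}{11 \cdot \frac{2170}{2317}} = \frac{\sqrt{33984}}{11 \cdot 2170 \cdot \frac{1}{2317}} = \frac{24 \sqrt{59}}{11 \cdot \frac{310}{331}} = \frac{24 \sqrt{59}}{\frac{3410}{331}} = 24 \sqrt{59} \cdot \frac{331}{3410} = \frac{3972 \sqrt{59}}{1705}$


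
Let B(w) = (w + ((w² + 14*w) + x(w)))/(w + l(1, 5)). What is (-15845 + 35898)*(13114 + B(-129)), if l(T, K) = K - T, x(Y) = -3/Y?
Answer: 1400810155723/5375 ≈ 2.6062e+8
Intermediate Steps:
B(w) = (w² - 3/w + 15*w)/(4 + w) (B(w) = (w + ((w² + 14*w) - 3/w))/(w + (5 - 1*1)) = (w + (w² - 3/w + 14*w))/(w + (5 - 1)) = (w² - 3/w + 15*w)/(w + 4) = (w² - 3/w + 15*w)/(4 + w))
(-15845 + 35898)*(13114 + B(-129)) = (-15845 + 35898)*(13114 + (-3 + (-129)²*(15 - 129))/((-129)*(4 - 129))) = 20053*(13114 - 1/129*(-3 + 16641*(-114))/(-125)) = 20053*(13114 - 1/129*(-1/125)*(-3 - 1897074)) = 20053*(13114 - 1/129*(-1/125)*(-1897077)) = 20053*(13114 - 632359/5375) = 20053*(69855391/5375) = 1400810155723/5375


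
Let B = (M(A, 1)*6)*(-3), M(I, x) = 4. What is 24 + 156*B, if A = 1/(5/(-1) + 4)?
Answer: -11208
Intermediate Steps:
A = -1 (A = 1/(5*(-1) + 4) = 1/(-5 + 4) = 1/(-1) = -1)
B = -72 (B = (4*6)*(-3) = 24*(-3) = -72)
24 + 156*B = 24 + 156*(-72) = 24 - 11232 = -11208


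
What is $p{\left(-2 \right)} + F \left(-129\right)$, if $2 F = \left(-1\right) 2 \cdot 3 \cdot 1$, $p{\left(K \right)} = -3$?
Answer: $384$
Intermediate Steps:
$F = -3$ ($F = \frac{\left(-1\right) 2 \cdot 3 \cdot 1}{2} = \frac{\left(-2\right) 3 \cdot 1}{2} = \frac{\left(-6\right) 1}{2} = \frac{1}{2} \left(-6\right) = -3$)
$p{\left(-2 \right)} + F \left(-129\right) = -3 - -387 = -3 + 387 = 384$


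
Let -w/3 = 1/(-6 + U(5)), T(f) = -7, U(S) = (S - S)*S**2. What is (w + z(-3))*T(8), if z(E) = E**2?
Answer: -133/2 ≈ -66.500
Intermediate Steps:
U(S) = 0 (U(S) = 0*S**2 = 0)
w = 1/2 (w = -3/(-6 + 0) = -3/(-6) = -3*(-1/6) = 1/2 ≈ 0.50000)
(w + z(-3))*T(8) = (1/2 + (-3)**2)*(-7) = (1/2 + 9)*(-7) = (19/2)*(-7) = -133/2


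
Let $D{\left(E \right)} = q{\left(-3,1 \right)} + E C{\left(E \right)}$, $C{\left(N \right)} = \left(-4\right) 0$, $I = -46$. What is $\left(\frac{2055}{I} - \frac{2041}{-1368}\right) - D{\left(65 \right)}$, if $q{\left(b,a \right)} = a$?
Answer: $- \frac{1390141}{31464} \approx -44.182$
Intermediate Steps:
$C{\left(N \right)} = 0$
$D{\left(E \right)} = 1$ ($D{\left(E \right)} = 1 + E 0 = 1 + 0 = 1$)
$\left(\frac{2055}{I} - \frac{2041}{-1368}\right) - D{\left(65 \right)} = \left(\frac{2055}{-46} - \frac{2041}{-1368}\right) - 1 = \left(2055 \left(- \frac{1}{46}\right) - - \frac{2041}{1368}\right) - 1 = \left(- \frac{2055}{46} + \frac{2041}{1368}\right) - 1 = - \frac{1358677}{31464} - 1 = - \frac{1390141}{31464}$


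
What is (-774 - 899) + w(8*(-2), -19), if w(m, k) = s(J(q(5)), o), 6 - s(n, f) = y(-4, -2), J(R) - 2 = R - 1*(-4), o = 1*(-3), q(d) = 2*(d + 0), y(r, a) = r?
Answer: -1663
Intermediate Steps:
q(d) = 2*d
o = -3
J(R) = 6 + R (J(R) = 2 + (R - 1*(-4)) = 2 + (R + 4) = 2 + (4 + R) = 6 + R)
s(n, f) = 10 (s(n, f) = 6 - 1*(-4) = 6 + 4 = 10)
w(m, k) = 10
(-774 - 899) + w(8*(-2), -19) = (-774 - 899) + 10 = -1673 + 10 = -1663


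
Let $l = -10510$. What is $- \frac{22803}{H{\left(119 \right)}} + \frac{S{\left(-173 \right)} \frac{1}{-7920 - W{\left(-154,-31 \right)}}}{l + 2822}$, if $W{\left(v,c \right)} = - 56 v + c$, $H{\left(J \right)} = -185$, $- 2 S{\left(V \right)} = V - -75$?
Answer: $\frac{59079289553}{479308360} \approx 123.26$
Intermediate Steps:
$S{\left(V \right)} = - \frac{75}{2} - \frac{V}{2}$ ($S{\left(V \right)} = - \frac{V - -75}{2} = - \frac{V + 75}{2} = - \frac{75 + V}{2} = - \frac{75}{2} - \frac{V}{2}$)
$W{\left(v,c \right)} = c - 56 v$
$- \frac{22803}{H{\left(119 \right)}} + \frac{S{\left(-173 \right)} \frac{1}{-7920 - W{\left(-154,-31 \right)}}}{l + 2822} = - \frac{22803}{-185} + \frac{\left(- \frac{75}{2} - - \frac{173}{2}\right) \frac{1}{-7920 - \left(-31 - -8624\right)}}{-10510 + 2822} = \left(-22803\right) \left(- \frac{1}{185}\right) + \frac{\left(- \frac{75}{2} + \frac{173}{2}\right) \frac{1}{-7920 - \left(-31 + 8624\right)}}{-7688} = \frac{22803}{185} + \frac{49}{-7920 - 8593} \left(- \frac{1}{7688}\right) = \frac{22803}{185} + \frac{49}{-16513} \left(- \frac{1}{7688}\right) = \frac{22803}{185} + 49 \left(- \frac{1}{16513}\right) \left(- \frac{1}{7688}\right) = \frac{22803}{185} - - \frac{1}{2590856} = \frac{22803}{185} + \frac{1}{2590856} = \frac{59079289553}{479308360}$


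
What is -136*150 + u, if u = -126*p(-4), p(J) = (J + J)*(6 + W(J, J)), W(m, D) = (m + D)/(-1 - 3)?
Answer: -12336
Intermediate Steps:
W(m, D) = -D/4 - m/4 (W(m, D) = (D + m)/(-4) = (D + m)*(-¼) = -D/4 - m/4)
p(J) = 2*J*(6 - J/2) (p(J) = (J + J)*(6 + (-J/4 - J/4)) = (2*J)*(6 - J/2) = 2*J*(6 - J/2))
u = 8064 (u = -(-504)*(12 - 1*(-4)) = -(-504)*(12 + 4) = -(-504)*16 = -126*(-64) = 8064)
-136*150 + u = -136*150 + 8064 = -20400 + 8064 = -12336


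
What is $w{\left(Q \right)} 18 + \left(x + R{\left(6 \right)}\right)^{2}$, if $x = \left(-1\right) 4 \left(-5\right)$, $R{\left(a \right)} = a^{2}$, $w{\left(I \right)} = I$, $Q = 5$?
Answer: $3226$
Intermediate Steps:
$x = 20$ ($x = \left(-4\right) \left(-5\right) = 20$)
$w{\left(Q \right)} 18 + \left(x + R{\left(6 \right)}\right)^{2} = 5 \cdot 18 + \left(20 + 6^{2}\right)^{2} = 90 + \left(20 + 36\right)^{2} = 90 + 56^{2} = 90 + 3136 = 3226$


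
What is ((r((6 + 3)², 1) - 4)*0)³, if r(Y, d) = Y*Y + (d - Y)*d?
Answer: 0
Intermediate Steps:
r(Y, d) = Y² + d*(d - Y)
((r((6 + 3)², 1) - 4)*0)³ = (((((6 + 3)²)² + 1² - 1*(6 + 3)²*1) - 4)*0)³ = ((((9²)² + 1 - 1*9²*1) - 4)*0)³ = (((81² + 1 - 1*81*1) - 4)*0)³ = (((6561 + 1 - 81) - 4)*0)³ = ((6481 - 4)*0)³ = (6477*0)³ = 0³ = 0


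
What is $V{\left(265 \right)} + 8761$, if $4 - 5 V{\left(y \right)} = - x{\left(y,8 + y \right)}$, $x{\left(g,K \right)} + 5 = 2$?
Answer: $\frac{43806}{5} \approx 8761.2$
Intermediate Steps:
$x{\left(g,K \right)} = -3$ ($x{\left(g,K \right)} = -5 + 2 = -3$)
$V{\left(y \right)} = \frac{1}{5}$ ($V{\left(y \right)} = \frac{4}{5} - \frac{\left(-1\right) \left(-3\right)}{5} = \frac{4}{5} - \frac{3}{5} = \frac{1}{5}$)
$V{\left(265 \right)} + 8761 = \frac{1}{5} + 8761 = \frac{43806}{5}$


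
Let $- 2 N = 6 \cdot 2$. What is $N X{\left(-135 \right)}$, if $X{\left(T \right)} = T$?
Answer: $810$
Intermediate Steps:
$N = -6$ ($N = - \frac{6 \cdot 2}{2} = \left(- \frac{1}{2}\right) 12 = -6$)
$N X{\left(-135 \right)} = \left(-6\right) \left(-135\right) = 810$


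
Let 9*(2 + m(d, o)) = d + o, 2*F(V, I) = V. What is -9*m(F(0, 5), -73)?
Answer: 91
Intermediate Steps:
F(V, I) = V/2
m(d, o) = -2 + d/9 + o/9 (m(d, o) = -2 + (d + o)/9 = -2 + (d/9 + o/9) = -2 + d/9 + o/9)
-9*m(F(0, 5), -73) = -9*(-2 + ((½)*0)/9 + (⅑)*(-73)) = -9*(-2 + (⅑)*0 - 73/9) = -9*(-2 + 0 - 73/9) = -9*(-91/9) = 91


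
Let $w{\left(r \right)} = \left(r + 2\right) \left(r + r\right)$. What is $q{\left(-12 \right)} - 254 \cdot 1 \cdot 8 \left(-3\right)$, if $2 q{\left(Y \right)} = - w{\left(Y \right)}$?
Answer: $5976$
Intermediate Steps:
$w{\left(r \right)} = 2 r \left(2 + r\right)$ ($w{\left(r \right)} = \left(2 + r\right) 2 r = 2 r \left(2 + r\right)$)
$q{\left(Y \right)} = - Y \left(2 + Y\right)$ ($q{\left(Y \right)} = \frac{\left(-1\right) 2 Y \left(2 + Y\right)}{2} = \frac{\left(-2\right) Y \left(2 + Y\right)}{2} = - Y \left(2 + Y\right)$)
$q{\left(-12 \right)} - 254 \cdot 1 \cdot 8 \left(-3\right) = \left(-1\right) \left(-12\right) \left(2 - 12\right) - 254 \cdot 1 \cdot 8 \left(-3\right) = \left(-1\right) \left(-12\right) \left(-10\right) - 254 \cdot 8 \left(-3\right) = -120 - -6096 = -120 + 6096 = 5976$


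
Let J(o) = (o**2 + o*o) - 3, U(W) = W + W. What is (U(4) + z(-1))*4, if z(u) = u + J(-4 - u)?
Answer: 88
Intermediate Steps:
U(W) = 2*W
J(o) = -3 + 2*o**2 (J(o) = (o**2 + o**2) - 3 = 2*o**2 - 3 = -3 + 2*o**2)
z(u) = -3 + u + 2*(-4 - u)**2 (z(u) = u + (-3 + 2*(-4 - u)**2) = -3 + u + 2*(-4 - u)**2)
(U(4) + z(-1))*4 = (2*4 + (-3 - 1 + 2*(4 - 1)**2))*4 = (8 + (-3 - 1 + 2*3**2))*4 = (8 + (-3 - 1 + 2*9))*4 = (8 + (-3 - 1 + 18))*4 = (8 + 14)*4 = 22*4 = 88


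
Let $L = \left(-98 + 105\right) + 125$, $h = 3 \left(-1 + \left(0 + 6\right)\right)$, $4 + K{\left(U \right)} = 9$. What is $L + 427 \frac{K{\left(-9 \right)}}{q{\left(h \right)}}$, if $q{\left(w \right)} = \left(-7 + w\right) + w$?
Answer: $\frac{5171}{23} \approx 224.83$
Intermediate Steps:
$K{\left(U \right)} = 5$ ($K{\left(U \right)} = -4 + 9 = 5$)
$h = 15$ ($h = 3 \left(-1 + 6\right) = 3 \cdot 5 = 15$)
$q{\left(w \right)} = -7 + 2 w$
$L = 132$ ($L = 7 + 125 = 132$)
$L + 427 \frac{K{\left(-9 \right)}}{q{\left(h \right)}} = 132 + 427 \frac{5}{-7 + 2 \cdot 15} = 132 + 427 \frac{5}{-7 + 30} = 132 + 427 \cdot \frac{5}{23} = 132 + \frac{2135}{23} = \frac{5171}{23}$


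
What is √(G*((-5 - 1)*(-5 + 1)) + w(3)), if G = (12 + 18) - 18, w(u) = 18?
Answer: 3*√34 ≈ 17.493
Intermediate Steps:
G = 12 (G = 30 - 18 = 12)
√(G*((-5 - 1)*(-5 + 1)) + w(3)) = √(12*((-5 - 1)*(-5 + 1)) + 18) = √(12*(-6*(-4)) + 18) = √(12*24 + 18) = √(288 + 18) = √306 = 3*√34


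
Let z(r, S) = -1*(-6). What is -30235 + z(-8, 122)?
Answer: -30229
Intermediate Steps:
z(r, S) = 6
-30235 + z(-8, 122) = -30235 + 6 = -30229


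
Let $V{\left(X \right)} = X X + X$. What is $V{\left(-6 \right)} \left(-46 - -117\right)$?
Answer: $2130$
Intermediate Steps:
$V{\left(X \right)} = X + X^{2}$ ($V{\left(X \right)} = X^{2} + X = X + X^{2}$)
$V{\left(-6 \right)} \left(-46 - -117\right) = - 6 \left(1 - 6\right) \left(-46 - -117\right) = \left(-6\right) \left(-5\right) \left(-46 + 117\right) = 30 \cdot 71 = 2130$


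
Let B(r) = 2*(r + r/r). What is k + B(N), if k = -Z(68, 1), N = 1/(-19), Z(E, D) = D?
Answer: 17/19 ≈ 0.89474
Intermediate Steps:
N = -1/19 ≈ -0.052632
k = -1 (k = -1*1 = -1)
B(r) = 2 + 2*r (B(r) = 2*(r + 1) = 2*(1 + r) = 2 + 2*r)
k + B(N) = -1 + (2 + 2*(-1/19)) = -1 + (2 - 2/19) = -1 + 36/19 = 17/19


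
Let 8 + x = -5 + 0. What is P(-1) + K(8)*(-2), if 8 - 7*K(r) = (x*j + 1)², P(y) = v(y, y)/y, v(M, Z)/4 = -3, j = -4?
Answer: 5686/7 ≈ 812.29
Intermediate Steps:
v(M, Z) = -12 (v(M, Z) = 4*(-3) = -12)
x = -13 (x = -8 + (-5 + 0) = -8 - 5 = -13)
P(y) = -12/y
K(r) = -2801/7 (K(r) = 8/7 - (-13*(-4) + 1)²/7 = 8/7 - (52 + 1)²/7 = 8/7 - ⅐*53² = 8/7 - ⅐*2809 = 8/7 - 2809/7 = -2801/7)
P(-1) + K(8)*(-2) = -12/(-1) - 2801/7*(-2) = -12*(-1) + 5602/7 = 12 + 5602/7 = 5686/7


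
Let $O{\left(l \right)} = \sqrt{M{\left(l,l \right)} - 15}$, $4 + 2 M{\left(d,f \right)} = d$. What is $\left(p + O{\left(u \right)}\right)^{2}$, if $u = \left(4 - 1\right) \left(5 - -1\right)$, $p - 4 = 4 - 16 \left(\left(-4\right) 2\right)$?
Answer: $18488 + 544 i \sqrt{2} \approx 18488.0 + 769.33 i$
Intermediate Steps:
$M{\left(d,f \right)} = -2 + \frac{d}{2}$
$p = 136$ ($p = 4 - \left(-4 + 16 \left(\left(-4\right) 2\right)\right) = 4 + \left(4 - -128\right) = 4 + \left(4 + 128\right) = 4 + 132 = 136$)
$u = 18$ ($u = 3 \left(5 + 1\right) = 3 \cdot 6 = 18$)
$O{\left(l \right)} = \sqrt{-17 + \frac{l}{2}}$ ($O{\left(l \right)} = \sqrt{\left(-2 + \frac{l}{2}\right) - 15} = \sqrt{-17 + \frac{l}{2}}$)
$\left(p + O{\left(u \right)}\right)^{2} = \left(136 + \frac{\sqrt{-68 + 2 \cdot 18}}{2}\right)^{2} = \left(136 + \frac{\sqrt{-68 + 36}}{2}\right)^{2} = \left(136 + \frac{\sqrt{-32}}{2}\right)^{2} = \left(136 + \frac{4 i \sqrt{2}}{2}\right)^{2} = \left(136 + 2 i \sqrt{2}\right)^{2}$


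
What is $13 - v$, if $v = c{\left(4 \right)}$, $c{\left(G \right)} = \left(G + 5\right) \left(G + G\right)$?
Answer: $-59$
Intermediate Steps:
$c{\left(G \right)} = 2 G \left(5 + G\right)$ ($c{\left(G \right)} = \left(5 + G\right) 2 G = 2 G \left(5 + G\right)$)
$v = 72$ ($v = 2 \cdot 4 \left(5 + 4\right) = 2 \cdot 4 \cdot 9 = 72$)
$13 - v = 13 - 72 = -59$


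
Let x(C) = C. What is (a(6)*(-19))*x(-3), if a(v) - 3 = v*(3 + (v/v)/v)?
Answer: 1254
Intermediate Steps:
a(v) = 3 + v*(3 + 1/v) (a(v) = 3 + v*(3 + (v/v)/v) = 3 + v*(3 + 1/v))
(a(6)*(-19))*x(-3) = ((4 + 3*6)*(-19))*(-3) = ((4 + 18)*(-19))*(-3) = (22*(-19))*(-3) = -418*(-3) = 1254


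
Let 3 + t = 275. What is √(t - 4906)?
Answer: I*√4634 ≈ 68.073*I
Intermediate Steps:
t = 272 (t = -3 + 275 = 272)
√(t - 4906) = √(272 - 4906) = √(-4634) = I*√4634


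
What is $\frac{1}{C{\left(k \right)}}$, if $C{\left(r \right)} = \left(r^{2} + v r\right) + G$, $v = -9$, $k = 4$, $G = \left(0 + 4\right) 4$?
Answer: $- \frac{1}{4} \approx -0.25$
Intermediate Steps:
$G = 16$ ($G = 4 \cdot 4 = 16$)
$C{\left(r \right)} = 16 + r^{2} - 9 r$ ($C{\left(r \right)} = \left(r^{2} - 9 r\right) + 16 = 16 + r^{2} - 9 r$)
$\frac{1}{C{\left(k \right)}} = \frac{1}{16 + 4^{2} - 36} = \frac{1}{16 + 16 - 36} = \frac{1}{-4} = - \frac{1}{4}$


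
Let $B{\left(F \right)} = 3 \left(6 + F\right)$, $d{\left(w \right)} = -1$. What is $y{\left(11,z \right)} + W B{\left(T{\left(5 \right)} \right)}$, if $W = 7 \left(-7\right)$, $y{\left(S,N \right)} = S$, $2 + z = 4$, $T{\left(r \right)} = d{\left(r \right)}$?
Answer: $-724$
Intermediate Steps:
$T{\left(r \right)} = -1$
$z = 2$ ($z = -2 + 4 = 2$)
$B{\left(F \right)} = 18 + 3 F$
$W = -49$
$y{\left(11,z \right)} + W B{\left(T{\left(5 \right)} \right)} = 11 - 49 \left(18 + 3 \left(-1\right)\right) = 11 - 49 \left(18 - 3\right) = 11 - 735 = -724$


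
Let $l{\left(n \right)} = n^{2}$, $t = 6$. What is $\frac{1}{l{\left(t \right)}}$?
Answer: $\frac{1}{36} \approx 0.027778$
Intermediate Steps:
$\frac{1}{l{\left(t \right)}} = \frac{1}{6^{2}} = \frac{1}{36}$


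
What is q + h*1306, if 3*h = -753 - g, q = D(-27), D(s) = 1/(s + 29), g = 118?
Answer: -2275049/6 ≈ -3.7918e+5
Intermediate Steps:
D(s) = 1/(29 + s)
q = 1/2 (q = 1/(29 - 27) = 1/2 ≈ 0.50000)
h = -871/3 (h = (-753 - 1*118)/3 = (-753 - 118)/3 = (1/3)*(-871) = -871/3 ≈ -290.33)
q + h*1306 = 1/2 - 871/3*1306 = 1/2 - 1137526/3 = -2275049/6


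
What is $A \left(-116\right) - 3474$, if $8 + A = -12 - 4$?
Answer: $-690$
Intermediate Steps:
$A = -24$ ($A = -8 - 16 = -24$)
$A \left(-116\right) - 3474 = \left(-24\right) \left(-116\right) - 3474 = 2784 - 3474 = -690$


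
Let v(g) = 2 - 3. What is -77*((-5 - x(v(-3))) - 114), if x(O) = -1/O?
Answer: 9240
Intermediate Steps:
v(g) = -1
-77*((-5 - x(v(-3))) - 114) = -77*((-5 - (-1)/(-1)) - 114) = -77*((-5 - (-1)*(-1)) - 114) = -77*((-5 - 1*1) - 114) = -77*((-5 - 1) - 114) = -77*(-6 - 114) = -77*(-120) = 9240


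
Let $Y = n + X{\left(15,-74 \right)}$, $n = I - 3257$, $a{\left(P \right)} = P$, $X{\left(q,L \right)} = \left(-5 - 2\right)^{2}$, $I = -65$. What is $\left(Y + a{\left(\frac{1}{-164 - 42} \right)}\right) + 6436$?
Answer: $\frac{651577}{206} \approx 3163.0$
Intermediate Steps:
$X{\left(q,L \right)} = 49$ ($X{\left(q,L \right)} = \left(-7\right)^{2} = 49$)
$n = -3322$ ($n = -65 - 3257 = -3322$)
$Y = -3273$ ($Y = -3322 + 49 = -3273$)
$\left(Y + a{\left(\frac{1}{-164 - 42} \right)}\right) + 6436 = \left(-3273 + \frac{1}{-164 - 42}\right) + 6436 = \left(-3273 + \frac{1}{-206}\right) + 6436 = \left(-3273 - \frac{1}{206}\right) + 6436 = - \frac{674239}{206} + 6436 = \frac{651577}{206}$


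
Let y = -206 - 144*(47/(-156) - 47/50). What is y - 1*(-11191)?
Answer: 3628217/325 ≈ 11164.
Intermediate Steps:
y = -8858/325 (y = -206 - 144*(47*(-1/156) - 47*1/50) = -206 - 144*(-47/156 - 47/50) = -206 - 144*(-4841/3900) = -206 + 58092/325 = -8858/325 ≈ -27.255)
y - 1*(-11191) = -8858/325 - 1*(-11191) = -8858/325 + 11191 = 3628217/325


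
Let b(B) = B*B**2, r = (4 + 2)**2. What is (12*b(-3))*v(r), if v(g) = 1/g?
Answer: -9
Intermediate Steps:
r = 36 (r = 6**2 = 36)
b(B) = B**3
(12*b(-3))*v(r) = (12*(-3)**3)/36 = (12*(-27))*(1/36) = -324*1/36 = -9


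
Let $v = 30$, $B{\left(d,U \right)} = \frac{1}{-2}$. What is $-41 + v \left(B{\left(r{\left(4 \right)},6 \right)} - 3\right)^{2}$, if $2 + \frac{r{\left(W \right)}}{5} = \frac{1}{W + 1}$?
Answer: $\frac{653}{2} \approx 326.5$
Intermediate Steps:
$r{\left(W \right)} = -10 + \frac{5}{1 + W}$ ($r{\left(W \right)} = -10 + \frac{5}{W + 1} = -10 + \frac{5}{1 + W}$)
$B{\left(d,U \right)} = - \frac{1}{2}$
$-41 + v \left(B{\left(r{\left(4 \right)},6 \right)} - 3\right)^{2} = -41 + 30 \left(- \frac{1}{2} - 3\right)^{2} = -41 + 30 \left(- \frac{7}{2}\right)^{2} = -41 + 30 \cdot \frac{49}{4} = -41 + \frac{735}{2} = \frac{653}{2}$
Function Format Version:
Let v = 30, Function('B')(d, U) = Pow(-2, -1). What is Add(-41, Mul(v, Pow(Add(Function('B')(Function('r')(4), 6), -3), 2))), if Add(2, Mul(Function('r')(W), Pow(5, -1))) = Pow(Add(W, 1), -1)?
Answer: Rational(653, 2) ≈ 326.50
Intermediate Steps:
Function('r')(W) = Add(-10, Mul(5, Pow(Add(1, W), -1))) (Function('r')(W) = Add(-10, Mul(5, Pow(Add(W, 1), -1))) = Add(-10, Mul(5, Pow(Add(1, W), -1))))
Function('B')(d, U) = Rational(-1, 2)
Add(-41, Mul(v, Pow(Add(Function('B')(Function('r')(4), 6), -3), 2))) = Add(-41, Mul(30, Pow(Add(Rational(-1, 2), -3), 2))) = Add(-41, Mul(30, Pow(Rational(-7, 2), 2))) = Add(-41, Mul(30, Rational(49, 4))) = Add(-41, Rational(735, 2)) = Rational(653, 2)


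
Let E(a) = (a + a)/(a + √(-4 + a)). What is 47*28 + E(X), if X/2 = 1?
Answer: 3952/3 - 2*I*√2/3 ≈ 1317.3 - 0.94281*I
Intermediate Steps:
X = 2 (X = 2*1 = 2)
E(a) = 2*a/(a + √(-4 + a)) (E(a) = (2*a)/(a + √(-4 + a)) = 2*a/(a + √(-4 + a)))
47*28 + E(X) = 47*28 + 2*2/(2 + √(-4 + 2)) = 1316 + 2*2/(2 + √(-2)) = 1316 + 2*2/(2 + I*√2) = 1316 + 4/(2 + I*√2)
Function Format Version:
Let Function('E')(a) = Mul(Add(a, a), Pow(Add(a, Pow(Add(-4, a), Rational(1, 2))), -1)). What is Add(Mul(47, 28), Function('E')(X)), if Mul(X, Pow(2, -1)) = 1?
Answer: Add(Rational(3952, 3), Mul(Rational(-2, 3), I, Pow(2, Rational(1, 2)))) ≈ Add(1317.3, Mul(-0.94281, I))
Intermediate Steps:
X = 2 (X = Mul(2, 1) = 2)
Function('E')(a) = Mul(2, a, Pow(Add(a, Pow(Add(-4, a), Rational(1, 2))), -1)) (Function('E')(a) = Mul(Mul(2, a), Pow(Add(a, Pow(Add(-4, a), Rational(1, 2))), -1)) = Mul(2, a, Pow(Add(a, Pow(Add(-4, a), Rational(1, 2))), -1)))
Add(Mul(47, 28), Function('E')(X)) = Add(Mul(47, 28), Mul(2, 2, Pow(Add(2, Pow(Add(-4, 2), Rational(1, 2))), -1))) = Add(1316, Mul(2, 2, Pow(Add(2, Pow(-2, Rational(1, 2))), -1))) = Add(1316, Mul(2, 2, Pow(Add(2, Mul(I, Pow(2, Rational(1, 2)))), -1))) = Add(1316, Mul(4, Pow(Add(2, Mul(I, Pow(2, Rational(1, 2)))), -1)))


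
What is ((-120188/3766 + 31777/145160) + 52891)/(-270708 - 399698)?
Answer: -14448365776531/183246282129680 ≈ -0.078847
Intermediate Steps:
((-120188/3766 + 31777/145160) + 52891)/(-270708 - 399698) = ((-120188*1/3766 + 31777*(1/145160)) + 52891)/(-670406) = ((-60094/1883 + 31777/145160) + 52891)*(-1/670406) = (-8663408949/273336280 + 52891)*(-1/670406) = (14448365776531/273336280)*(-1/670406) = -14448365776531/183246282129680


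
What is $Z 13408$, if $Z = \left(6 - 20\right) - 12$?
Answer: $-348608$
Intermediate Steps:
$Z = -26$ ($Z = -14 - 12 = -26$)
$Z 13408 = \left(-26\right) 13408 = -348608$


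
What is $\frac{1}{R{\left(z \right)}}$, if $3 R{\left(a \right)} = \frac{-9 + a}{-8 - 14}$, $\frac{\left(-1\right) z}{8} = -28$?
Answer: $- \frac{66}{215} \approx -0.30698$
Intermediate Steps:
$z = 224$ ($z = \left(-8\right) \left(-28\right) = 224$)
$R{\left(a \right)} = \frac{3}{22} - \frac{a}{66}$ ($R{\left(a \right)} = \frac{\left(-9 + a\right) \frac{1}{-8 - 14}}{3} = \frac{\left(-9 + a\right) \frac{1}{-22}}{3} = \frac{\left(-9 + a\right) \left(- \frac{1}{22}\right)}{3} = \frac{\frac{9}{22} - \frac{a}{22}}{3} = \frac{3}{22} - \frac{a}{66}$)
$\frac{1}{R{\left(z \right)}} = \frac{1}{\frac{3}{22} - \frac{112}{33}} = \frac{1}{- \frac{215}{66}} = - \frac{66}{215}$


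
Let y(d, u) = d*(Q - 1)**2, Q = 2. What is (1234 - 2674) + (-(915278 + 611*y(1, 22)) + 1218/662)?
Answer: -303635290/331 ≈ -9.1733e+5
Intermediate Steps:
y(d, u) = d (y(d, u) = d*(2 - 1)**2 = d*1**2 = d*1 = d)
(1234 - 2674) + (-(915278 + 611*y(1, 22)) + 1218/662) = (1234 - 2674) + (-611/(1/(1498 + 1)) + 1218/662) = -1440 + (-611/(1/1499) + 1218*(1/662)) = -1440 + (-611/1/1499 + 609/331) = -1440 + (-611*1499 + 609/331) = -1440 + (-915889 + 609/331) = -1440 - 303158650/331 = -303635290/331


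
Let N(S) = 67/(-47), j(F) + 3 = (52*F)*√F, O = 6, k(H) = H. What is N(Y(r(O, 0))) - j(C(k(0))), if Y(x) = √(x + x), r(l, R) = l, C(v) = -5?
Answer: 74/47 + 260*I*√5 ≈ 1.5745 + 581.38*I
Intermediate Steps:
j(F) = -3 + 52*F^(3/2) (j(F) = -3 + (52*F)*√F = -3 + 52*F^(3/2))
Y(x) = √2*√x (Y(x) = √(2*x) = √2*√x)
N(S) = -67/47 (N(S) = 67*(-1/47) = -67/47)
N(Y(r(O, 0))) - j(C(k(0))) = -67/47 - (-3 + 52*(-5)^(3/2)) = -67/47 - (-3 + 52*(-5*I*√5)) = -67/47 - (-3 - 260*I*√5) = -67/47 + (3 + 260*I*√5) = 74/47 + 260*I*√5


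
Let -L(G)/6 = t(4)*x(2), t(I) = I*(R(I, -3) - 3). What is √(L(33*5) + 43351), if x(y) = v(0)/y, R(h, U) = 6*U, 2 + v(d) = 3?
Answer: √43603 ≈ 208.81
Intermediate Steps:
v(d) = 1 (v(d) = -2 + 3 = 1)
x(y) = 1/y
t(I) = -21*I (t(I) = I*(6*(-3) - 3) = I*(-18 - 3) = I*(-21) = -21*I)
L(G) = 252 (L(G) = -6*(-21*4)/2 = -(-504)/2 = -6*(-42) = 252)
√(L(33*5) + 43351) = √(252 + 43351) = √43603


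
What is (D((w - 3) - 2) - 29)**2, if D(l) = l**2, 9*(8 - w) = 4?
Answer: 3312400/6561 ≈ 504.86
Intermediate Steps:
w = 68/9 (w = 8 - 1/9*4 = 8 - 4/9 = 68/9 ≈ 7.5556)
(D((w - 3) - 2) - 29)**2 = (((68/9 - 3) - 2)**2 - 29)**2 = ((41/9 - 2)**2 - 29)**2 = ((23/9)**2 - 29)**2 = (529/81 - 29)**2 = (-1820/81)**2 = 3312400/6561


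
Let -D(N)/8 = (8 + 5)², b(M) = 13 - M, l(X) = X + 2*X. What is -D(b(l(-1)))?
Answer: 1352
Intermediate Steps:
l(X) = 3*X
D(N) = -1352 (D(N) = -8*(8 + 5)² = -8*13² = -8*169 = -1352)
-D(b(l(-1))) = -1*(-1352) = 1352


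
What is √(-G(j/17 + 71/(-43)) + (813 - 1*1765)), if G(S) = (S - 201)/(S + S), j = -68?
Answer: I*√78593/9 ≈ 31.149*I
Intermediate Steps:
G(S) = (-201 + S)/(2*S) (G(S) = (-201 + S)/((2*S)) = (-201 + S)*(1/(2*S)) = (-201 + S)/(2*S))
√(-G(j/17 + 71/(-43)) + (813 - 1*1765)) = √(-(-201 + (-68/17 + 71/(-43)))/(2*(-68/17 + 71/(-43))) + (813 - 1*1765)) = √(-(-201 + (-68*1/17 + 71*(-1/43)))/(2*(-68*1/17 + 71*(-1/43))) + (813 - 1765)) = √(-(-201 + (-4 - 71/43))/(2*(-4 - 71/43)) - 952) = √(-(-201 - 243/43)/(2*(-243/43)) - 952) = √(-(-43)*(-8886)/(2*243*43) - 952) = √(-1*1481/81 - 952) = √(-1481/81 - 952) = √(-78593/81) = I*√78593/9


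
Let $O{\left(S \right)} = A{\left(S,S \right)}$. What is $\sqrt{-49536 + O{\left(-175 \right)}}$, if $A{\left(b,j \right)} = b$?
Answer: $i \sqrt{49711} \approx 222.96 i$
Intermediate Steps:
$O{\left(S \right)} = S$
$\sqrt{-49536 + O{\left(-175 \right)}} = \sqrt{-49536 - 175} = \sqrt{-49711} = i \sqrt{49711}$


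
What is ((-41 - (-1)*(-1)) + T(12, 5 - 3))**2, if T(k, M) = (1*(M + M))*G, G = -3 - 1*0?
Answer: 2916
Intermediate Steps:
G = -3 (G = -3 + 0 = -3)
T(k, M) = -6*M (T(k, M) = (1*(M + M))*(-3) = (1*(2*M))*(-3) = (2*M)*(-3) = -6*M)
((-41 - (-1)*(-1)) + T(12, 5 - 3))**2 = ((-41 - (-1)*(-1)) - 6*(5 - 3))**2 = ((-41 - 1*1) - 6*2)**2 = ((-41 - 1) - 12)**2 = (-42 - 12)**2 = (-54)**2 = 2916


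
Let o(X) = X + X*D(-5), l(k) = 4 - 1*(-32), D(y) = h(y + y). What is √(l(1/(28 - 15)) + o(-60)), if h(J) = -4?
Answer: 6*√6 ≈ 14.697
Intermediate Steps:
D(y) = -4
l(k) = 36 (l(k) = 4 + 32 = 36)
o(X) = -3*X (o(X) = X + X*(-4) = X - 4*X = -3*X)
√(l(1/(28 - 15)) + o(-60)) = √(36 - 3*(-60)) = √(36 + 180) = √216 = 6*√6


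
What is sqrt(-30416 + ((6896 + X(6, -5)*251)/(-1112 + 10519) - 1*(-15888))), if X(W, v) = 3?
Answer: I*sqrt(1285534722529)/9407 ≈ 120.53*I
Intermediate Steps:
sqrt(-30416 + ((6896 + X(6, -5)*251)/(-1112 + 10519) - 1*(-15888))) = sqrt(-30416 + ((6896 + 3*251)/(-1112 + 10519) - 1*(-15888))) = sqrt(-30416 + ((6896 + 753)/9407 + 15888)) = sqrt(-30416 + (7649*(1/9407) + 15888)) = sqrt(-30416 + (7649/9407 + 15888)) = sqrt(-30416 + 149466065/9407) = sqrt(-136657247/9407) = I*sqrt(1285534722529)/9407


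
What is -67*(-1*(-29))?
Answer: -1943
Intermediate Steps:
-67*(-1*(-29)) = -67*29 = -1*1943 = -1943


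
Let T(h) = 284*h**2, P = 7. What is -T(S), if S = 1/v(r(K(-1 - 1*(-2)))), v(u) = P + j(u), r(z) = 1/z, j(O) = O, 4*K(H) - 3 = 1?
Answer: -71/16 ≈ -4.4375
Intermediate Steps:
K(H) = 1 (K(H) = 3/4 + (1/4)*1 = 3/4 + 1/4 = 1)
v(u) = 7 + u
S = 1/8 (S = 1/(7 + 1/1) = 1/(7 + 1) = 1/8 ≈ 0.12500)
-T(S) = -284*(1/8)**2 = -284/64 = -1*71/16 = -71/16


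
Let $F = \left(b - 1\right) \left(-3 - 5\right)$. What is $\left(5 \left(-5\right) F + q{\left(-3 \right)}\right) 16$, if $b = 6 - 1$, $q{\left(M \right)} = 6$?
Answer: $12896$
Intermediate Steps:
$b = 5$
$F = -32$ ($F = \left(5 - 1\right) \left(-3 - 5\right) = 4 \left(-8\right) = -32$)
$\left(5 \left(-5\right) F + q{\left(-3 \right)}\right) 16 = \left(5 \left(-5\right) \left(-32\right) + 6\right) 16 = \left(\left(-25\right) \left(-32\right) + 6\right) 16 = \left(800 + 6\right) 16 = 806 \cdot 16 = 12896$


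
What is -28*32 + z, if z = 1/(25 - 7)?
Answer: -16127/18 ≈ -895.94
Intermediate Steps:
z = 1/18 ≈ 0.055556
-28*32 + z = -28*32 + 1/18 = -896 + 1/18 = -16127/18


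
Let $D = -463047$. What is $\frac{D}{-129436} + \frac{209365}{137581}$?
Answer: $\frac{90805837447}{17807934316} \approx 5.0992$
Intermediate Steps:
$\frac{D}{-129436} + \frac{209365}{137581} = - \frac{463047}{-129436} + \frac{209365}{137581} = \left(-463047\right) \left(- \frac{1}{129436}\right) + 209365 \cdot \frac{1}{137581} = \frac{463047}{129436} + \frac{209365}{137581} = \frac{90805837447}{17807934316}$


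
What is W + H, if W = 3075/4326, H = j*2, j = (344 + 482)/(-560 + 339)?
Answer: -2155659/318682 ≈ -6.7643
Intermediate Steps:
j = -826/221 (j = 826/(-221) = 826*(-1/221) = -826/221 ≈ -3.7376)
H = -1652/221 (H = -826/221*2 = -1652/221 ≈ -7.4751)
W = 1025/1442 (W = 3075*(1/4326) = 1025/1442 ≈ 0.71082)
W + H = 1025/1442 - 1652/221 = -2155659/318682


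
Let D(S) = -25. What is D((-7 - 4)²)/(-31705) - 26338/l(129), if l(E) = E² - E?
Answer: -83463349/52351296 ≈ -1.5943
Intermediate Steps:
D((-7 - 4)²)/(-31705) - 26338/l(129) = -25/(-31705) - 26338*1/(129*(-1 + 129)) = -25*(-1/31705) - 26338/(129*128) = 5/6341 - 26338/16512 = 5/6341 - 26338*1/16512 = 5/6341 - 13169/8256 = -83463349/52351296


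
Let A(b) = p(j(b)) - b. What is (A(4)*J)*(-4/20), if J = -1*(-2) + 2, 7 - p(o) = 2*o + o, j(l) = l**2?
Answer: 36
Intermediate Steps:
p(o) = 7 - 3*o (p(o) = 7 - (2*o + o) = 7 - 3*o)
J = 4 (J = 2 + 2 = 4)
A(b) = 7 - b - 3*b**2 (A(b) = (7 - 3*b**2) - b = 7 - b - 3*b**2)
(A(4)*J)*(-4/20) = ((7 - 1*4 - 3*4**2)*4)*(-4/20) = ((7 - 4 - 3*16)*4)*(-4*1/20) = ((7 - 4 - 48)*4)*(-1/5) = -45*4*(-1/5) = -180*(-1/5) = 36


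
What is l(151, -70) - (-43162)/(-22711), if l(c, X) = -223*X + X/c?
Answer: 53524217978/3429361 ≈ 15608.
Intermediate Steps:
l(151, -70) - (-43162)/(-22711) = (-223*(-70) - 70/151) - (-43162)/(-22711) = (15610 - 70*1/151) - (-43162)*(-1)/22711 = (15610 - 70/151) - 1*43162/22711 = 2357040/151 - 43162/22711 = 53524217978/3429361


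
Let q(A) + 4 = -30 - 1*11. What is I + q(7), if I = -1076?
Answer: -1121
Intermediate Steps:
q(A) = -45 (q(A) = -4 + (-30 - 1*11) = -4 + (-30 - 11) = -4 - 41 = -45)
I + q(7) = -1076 - 45 = -1121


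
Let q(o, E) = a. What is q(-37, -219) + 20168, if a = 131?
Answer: 20299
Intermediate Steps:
q(o, E) = 131
q(-37, -219) + 20168 = 131 + 20168 = 20299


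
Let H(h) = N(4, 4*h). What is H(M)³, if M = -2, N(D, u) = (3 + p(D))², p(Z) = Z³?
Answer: 90458382169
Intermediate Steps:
N(D, u) = (3 + D³)²
H(h) = 4489 (H(h) = (3 + 4³)² = (3 + 64)² = 67² = 4489)
H(M)³ = 4489³ = 90458382169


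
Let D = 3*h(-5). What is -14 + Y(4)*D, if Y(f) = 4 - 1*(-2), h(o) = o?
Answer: -104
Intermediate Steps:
Y(f) = 6 (Y(f) = 4 + 2 = 6)
D = -15 (D = 3*(-5) = -15)
-14 + Y(4)*D = -14 + 6*(-15) = -14 - 90 = -104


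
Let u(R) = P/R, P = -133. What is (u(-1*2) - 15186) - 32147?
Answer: -94533/2 ≈ -47267.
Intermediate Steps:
u(R) = -133/R
(u(-1*2) - 15186) - 32147 = (-133/((-1*2)) - 15186) - 32147 = (-133/(-2) - 15186) - 32147 = (-133*(-½) - 15186) - 32147 = (133/2 - 15186) - 32147 = -30239/2 - 32147 = -94533/2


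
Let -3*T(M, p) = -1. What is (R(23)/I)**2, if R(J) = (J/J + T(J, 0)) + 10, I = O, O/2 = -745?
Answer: 289/4995225 ≈ 5.7855e-5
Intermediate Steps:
O = -1490 (O = 2*(-745) = -1490)
T(M, p) = 1/3 (T(M, p) = -1/3*(-1) = 1/3)
I = -1490
R(J) = 34/3 (R(J) = (J/J + 1/3) + 10 = (1 + 1/3) + 10 = 4/3 + 10 = 34/3)
(R(23)/I)**2 = ((34/3)/(-1490))**2 = ((34/3)*(-1/1490))**2 = (-17/2235)**2 = 289/4995225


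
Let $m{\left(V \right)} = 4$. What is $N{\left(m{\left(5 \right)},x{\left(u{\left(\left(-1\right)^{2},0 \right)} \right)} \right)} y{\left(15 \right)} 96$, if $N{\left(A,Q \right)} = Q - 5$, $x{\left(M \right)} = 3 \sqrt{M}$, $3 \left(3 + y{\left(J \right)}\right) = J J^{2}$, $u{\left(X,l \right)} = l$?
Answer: $-538560$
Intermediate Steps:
$y{\left(J \right)} = -3 + \frac{J^{3}}{3}$ ($y{\left(J \right)} = -3 + \frac{J J^{2}}{3} = -3 + \frac{J^{3}}{3}$)
$N{\left(A,Q \right)} = -5 + Q$
$N{\left(m{\left(5 \right)},x{\left(u{\left(\left(-1\right)^{2},0 \right)} \right)} \right)} y{\left(15 \right)} 96 = \left(-5 + 3 \sqrt{0}\right) \left(-3 + \frac{15^{3}}{3}\right) 96 = \left(-5 + 3 \cdot 0\right) \left(-3 + \frac{1}{3} \cdot 3375\right) 96 = \left(-5 + 0\right) \left(-3 + 1125\right) 96 = \left(-5\right) 1122 \cdot 96 = \left(-5610\right) 96 = -538560$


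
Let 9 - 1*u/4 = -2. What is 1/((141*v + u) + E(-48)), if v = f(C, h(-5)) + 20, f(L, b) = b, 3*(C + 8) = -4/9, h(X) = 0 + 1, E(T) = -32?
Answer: 1/2973 ≈ 0.00033636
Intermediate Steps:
u = 44 (u = 36 - 4*(-2) = 36 + 8 = 44)
h(X) = 1
C = -220/27 (C = -8 + (-4/9)/3 = -8 + (-4*1/9)/3 = -8 + (1/3)*(-4/9) = -8 - 4/27 = -220/27 ≈ -8.1481)
v = 21 (v = 1 + 20 = 21)
1/((141*v + u) + E(-48)) = 1/((141*21 + 44) - 32) = 1/((2961 + 44) - 32) = 1/(3005 - 32) = 1/2973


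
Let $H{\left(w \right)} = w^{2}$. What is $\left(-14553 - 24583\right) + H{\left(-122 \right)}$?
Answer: $-24252$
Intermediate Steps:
$\left(-14553 - 24583\right) + H{\left(-122 \right)} = \left(-14553 - 24583\right) + \left(-122\right)^{2} = -39136 + 14884 = -24252$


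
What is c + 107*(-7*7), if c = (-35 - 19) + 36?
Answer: -5261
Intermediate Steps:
c = -18 (c = -54 + 36 = -18)
c + 107*(-7*7) = -18 + 107*(-7*7) = -18 + 107*(-1*49) = -18 + 107*(-49) = -18 - 5243 = -5261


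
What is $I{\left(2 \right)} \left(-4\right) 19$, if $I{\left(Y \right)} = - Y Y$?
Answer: $304$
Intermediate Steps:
$I{\left(Y \right)} = - Y^{2}$
$I{\left(2 \right)} \left(-4\right) 19 = - 2^{2} \left(-4\right) 19 = \left(-1\right) 4 \left(-4\right) 19 = \left(-4\right) \left(-4\right) 19 = 16 \cdot 19 = 304$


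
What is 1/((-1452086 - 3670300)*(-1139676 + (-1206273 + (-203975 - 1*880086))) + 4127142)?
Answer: 1/17569839331002 ≈ 5.6916e-14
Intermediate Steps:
1/((-1452086 - 3670300)*(-1139676 + (-1206273 + (-203975 - 1*880086))) + 4127142) = 1/(-5122386*(-1139676 + (-1206273 + (-203975 - 880086))) + 4127142) = 1/(-5122386*(-1139676 + (-1206273 - 1084061)) + 4127142) = 1/(-5122386*(-1139676 - 2290334) + 4127142) = 1/(-5122386*(-3430010) + 4127142) = 1/(17569835203860 + 4127142) = 1/17569839331002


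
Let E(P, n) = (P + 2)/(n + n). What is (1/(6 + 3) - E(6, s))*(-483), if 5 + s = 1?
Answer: -1610/3 ≈ -536.67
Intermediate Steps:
s = -4 (s = -5 + 1 = -4)
E(P, n) = (2 + P)/(2*n) (E(P, n) = (2 + P)/((2*n)) = (2 + P)*(1/(2*n)) = (2 + P)/(2*n))
(1/(6 + 3) - E(6, s))*(-483) = (1/(6 + 3) - (2 + 6)/(2*(-4)))*(-483) = (1/9 - (-1)*8/(2*4))*(-483) = (⅑ - 1*(-1))*(-483) = (⅑ + 1)*(-483) = (10/9)*(-483) = -1610/3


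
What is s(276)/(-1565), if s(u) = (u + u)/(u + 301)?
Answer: -552/903005 ≈ -0.00061129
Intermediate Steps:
s(u) = 2*u/(301 + u) (s(u) = (2*u)/(301 + u) = 2*u/(301 + u))
s(276)/(-1565) = (2*276/(301 + 276))/(-1565) = (2*276/577)*(-1/1565) = (2*276*(1/577))*(-1/1565) = (552/577)*(-1/1565) = -552/903005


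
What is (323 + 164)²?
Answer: 237169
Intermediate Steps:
(323 + 164)² = 487² = 237169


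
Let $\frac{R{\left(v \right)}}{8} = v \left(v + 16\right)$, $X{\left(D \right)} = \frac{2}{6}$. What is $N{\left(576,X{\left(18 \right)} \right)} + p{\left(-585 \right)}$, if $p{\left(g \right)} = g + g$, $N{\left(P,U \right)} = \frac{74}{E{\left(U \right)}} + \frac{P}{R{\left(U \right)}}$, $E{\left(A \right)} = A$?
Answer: $- \frac{45804}{49} \approx -934.78$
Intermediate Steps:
$X{\left(D \right)} = \frac{1}{3}$ ($X{\left(D \right)} = 2 \cdot \frac{1}{6} = \frac{1}{3}$)
$R{\left(v \right)} = 8 v \left(16 + v\right)$ ($R{\left(v \right)} = 8 v \left(v + 16\right) = 8 v \left(16 + v\right)$)
$N{\left(P,U \right)} = \frac{74}{U} + \frac{P}{8 U \left(16 + U\right)}$
$p{\left(g \right)} = 2 g$
$N{\left(576,X{\left(18 \right)} \right)} + p{\left(-585 \right)} = \frac{\frac{1}{\frac{1}{3}} \left(9472 + 576 + 592 \cdot \frac{1}{3}\right)}{8 \left(16 + \frac{1}{3}\right)} + 2 \left(-585\right) = \frac{1}{8} \cdot 3 \frac{1}{\frac{49}{3}} \left(9472 + 576 + \frac{592}{3}\right) - 1170 = \frac{1}{8} \cdot 3 \cdot \frac{3}{49} \cdot \frac{30736}{3} - 1170 = \frac{11526}{49} - 1170 = - \frac{45804}{49}$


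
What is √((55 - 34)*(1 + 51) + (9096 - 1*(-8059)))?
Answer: √18247 ≈ 135.08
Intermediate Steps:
√((55 - 34)*(1 + 51) + (9096 - 1*(-8059))) = √(21*52 + (9096 + 8059)) = √(1092 + 17155) = √18247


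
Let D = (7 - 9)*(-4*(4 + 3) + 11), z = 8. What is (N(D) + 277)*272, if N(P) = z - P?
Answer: 68272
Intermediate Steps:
D = 34 (D = -2*(-4*7 + 11) = -2*(-28 + 11) = -2*(-17) = 34)
N(P) = 8 - P
(N(D) + 277)*272 = ((8 - 1*34) + 277)*272 = ((8 - 34) + 277)*272 = (-26 + 277)*272 = 251*272 = 68272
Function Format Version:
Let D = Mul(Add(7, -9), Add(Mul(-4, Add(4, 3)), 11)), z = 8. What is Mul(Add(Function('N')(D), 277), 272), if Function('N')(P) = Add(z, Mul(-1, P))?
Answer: 68272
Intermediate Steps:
D = 34 (D = Mul(-2, Add(Mul(-4, 7), 11)) = Mul(-2, Add(-28, 11)) = Mul(-2, -17) = 34)
Function('N')(P) = Add(8, Mul(-1, P))
Mul(Add(Function('N')(D), 277), 272) = Mul(Add(Add(8, Mul(-1, 34)), 277), 272) = Mul(Add(Add(8, -34), 277), 272) = Mul(Add(-26, 277), 272) = Mul(251, 272) = 68272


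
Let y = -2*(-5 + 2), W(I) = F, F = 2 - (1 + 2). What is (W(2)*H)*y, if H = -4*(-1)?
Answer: -24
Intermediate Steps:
F = -1 (F = 2 - 1*3 = 2 - 3 = -1)
W(I) = -1
H = 4
y = 6 (y = -2*(-3) = 6)
(W(2)*H)*y = -1*4*6 = -4*6 = -24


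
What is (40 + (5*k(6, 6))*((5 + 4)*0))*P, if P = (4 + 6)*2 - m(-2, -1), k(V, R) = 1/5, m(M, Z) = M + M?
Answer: 960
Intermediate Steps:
m(M, Z) = 2*M
k(V, R) = 1/5
P = 24 (P = (4 + 6)*2 - 2*(-2) = 10*2 - 1*(-4) = 20 + 4 = 24)
(40 + (5*k(6, 6))*((5 + 4)*0))*P = (40 + (5*(1/5))*((5 + 4)*0))*24 = (40 + 1*(9*0))*24 = (40 + 1*0)*24 = (40 + 0)*24 = 40*24 = 960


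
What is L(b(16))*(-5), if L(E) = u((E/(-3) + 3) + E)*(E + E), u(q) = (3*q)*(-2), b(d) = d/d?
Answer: 220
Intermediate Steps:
b(d) = 1
u(q) = -6*q
L(E) = 2*E*(-18 - 4*E) (L(E) = (-6*((E/(-3) + 3) + E))*(E + E) = (-6*((E*(-1/3) + 3) + E))*(2*E) = (-6*((-E/3 + 3) + E))*(2*E) = (-6*((3 - E/3) + E))*(2*E) = (-6*(3 + 2*E/3))*(2*E) = (-18 - 4*E)*(2*E) = 2*E*(-18 - 4*E))
L(b(16))*(-5) = (4*1*(-9 - 2*1))*(-5) = (4*1*(-9 - 2))*(-5) = (4*1*(-11))*(-5) = -44*(-5) = 220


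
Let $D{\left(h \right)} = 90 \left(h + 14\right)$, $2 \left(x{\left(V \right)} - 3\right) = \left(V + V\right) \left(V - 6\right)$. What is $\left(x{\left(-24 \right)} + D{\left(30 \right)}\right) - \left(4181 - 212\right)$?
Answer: $714$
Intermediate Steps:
$x{\left(V \right)} = 3 + V \left(-6 + V\right)$ ($x{\left(V \right)} = 3 + \frac{\left(V + V\right) \left(V - 6\right)}{2} = 3 + \frac{2 V \left(-6 + V\right)}{2} = 3 + V \left(-6 + V\right)$)
$D{\left(h \right)} = 1260 + 90 h$ ($D{\left(h \right)} = 90 \left(14 + h\right) = 1260 + 90 h$)
$\left(x{\left(-24 \right)} + D{\left(30 \right)}\right) - \left(4181 - 212\right) = \left(\left(3 + \left(-24\right)^{2} - -144\right) + \left(1260 + 90 \cdot 30\right)\right) - \left(4181 - 212\right) = \left(\left(3 + 576 + 144\right) + \left(1260 + 2700\right)\right) - \left(4181 - 212\right) = \left(723 + 3960\right) - 3969 = 4683 - 3969 = 714$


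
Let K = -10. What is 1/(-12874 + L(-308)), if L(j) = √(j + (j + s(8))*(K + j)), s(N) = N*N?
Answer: -1/12596 ≈ -7.9390e-5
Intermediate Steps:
s(N) = N²
L(j) = √(j + (-10 + j)*(64 + j)) (L(j) = √(j + (j + 8²)*(-10 + j)) = √(j + (j + 64)*(-10 + j)) = √(j + (64 + j)*(-10 + j)) = √(j + (-10 + j)*(64 + j)))
1/(-12874 + L(-308)) = 1/(-12874 + √(-640 + (-308)² + 55*(-308))) = 1/(-12874 + √(-640 + 94864 - 16940)) = 1/(-12874 + √77284) = 1/(-12874 + 278) = 1/(-12596) = -1/12596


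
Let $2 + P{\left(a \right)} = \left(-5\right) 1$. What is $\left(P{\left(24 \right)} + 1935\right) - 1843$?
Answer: $85$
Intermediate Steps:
$P{\left(a \right)} = -7$ ($P{\left(a \right)} = -2 - 5 = -7$)
$\left(P{\left(24 \right)} + 1935\right) - 1843 = \left(-7 + 1935\right) - 1843 = 1928 - 1843 = 85$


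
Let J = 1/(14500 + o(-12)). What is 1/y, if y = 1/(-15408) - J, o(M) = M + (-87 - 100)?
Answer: -24483312/3301 ≈ -7416.9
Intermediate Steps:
o(M) = -187 + M (o(M) = M - 187 = -187 + M)
J = 1/14301 (J = 1/(14500 + (-187 - 12)) = 1/(14500 - 199) = 1/14301 ≈ 6.9925e-5)
y = -3301/24483312 (y = 1/(-15408) - 1*1/14301 = -1/15408 - 1/14301 = -3301/24483312 ≈ -0.00013483)
1/y = 1/(-3301/24483312) = -24483312/3301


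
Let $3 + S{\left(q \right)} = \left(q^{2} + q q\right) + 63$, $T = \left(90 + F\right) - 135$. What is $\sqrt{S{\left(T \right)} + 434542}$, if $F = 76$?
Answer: $2 \sqrt{109131} \approx 660.7$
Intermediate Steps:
$T = 31$ ($T = \left(90 + 76\right) - 135 = 166 - 135 = 31$)
$S{\left(q \right)} = 60 + 2 q^{2}$ ($S{\left(q \right)} = -3 + \left(\left(q^{2} + q q\right) + 63\right) = -3 + \left(\left(q^{2} + q^{2}\right) + 63\right) = -3 + \left(2 q^{2} + 63\right) = -3 + \left(63 + 2 q^{2}\right) = 60 + 2 q^{2}$)
$\sqrt{S{\left(T \right)} + 434542} = \sqrt{\left(60 + 2 \cdot 31^{2}\right) + 434542} = \sqrt{\left(60 + 2 \cdot 961\right) + 434542} = \sqrt{\left(60 + 1922\right) + 434542} = \sqrt{1982 + 434542} = \sqrt{436524} = 2 \sqrt{109131}$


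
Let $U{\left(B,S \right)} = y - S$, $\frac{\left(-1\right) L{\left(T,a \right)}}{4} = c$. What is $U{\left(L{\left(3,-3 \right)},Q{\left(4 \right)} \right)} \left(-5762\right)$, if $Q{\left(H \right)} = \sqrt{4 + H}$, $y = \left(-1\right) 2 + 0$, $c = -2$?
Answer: $11524 + 11524 \sqrt{2} \approx 27821.0$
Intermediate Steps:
$y = -2$ ($y = -2 + 0 = -2$)
$L{\left(T,a \right)} = 8$ ($L{\left(T,a \right)} = \left(-4\right) \left(-2\right) = 8$)
$U{\left(B,S \right)} = -2 - S$
$U{\left(L{\left(3,-3 \right)},Q{\left(4 \right)} \right)} \left(-5762\right) = \left(-2 - \sqrt{4 + 4}\right) \left(-5762\right) = \left(-2 - \sqrt{8}\right) \left(-5762\right) = \left(-2 - 2 \sqrt{2}\right) \left(-5762\right) = 11524 + 11524 \sqrt{2}$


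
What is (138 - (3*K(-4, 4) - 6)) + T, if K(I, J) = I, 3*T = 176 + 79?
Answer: 241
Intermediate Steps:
T = 85 (T = (176 + 79)/3 = (⅓)*255 = 85)
(138 - (3*K(-4, 4) - 6)) + T = (138 - (3*(-4) - 6)) + 85 = (138 - (-12 - 6)) + 85 = (138 - 1*(-18)) + 85 = (138 + 18) + 85 = 156 + 85 = 241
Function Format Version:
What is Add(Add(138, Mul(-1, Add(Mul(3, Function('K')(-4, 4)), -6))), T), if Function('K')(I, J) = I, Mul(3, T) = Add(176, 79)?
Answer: 241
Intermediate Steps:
T = 85 (T = Mul(Rational(1, 3), Add(176, 79)) = Mul(Rational(1, 3), 255) = 85)
Add(Add(138, Mul(-1, Add(Mul(3, Function('K')(-4, 4)), -6))), T) = Add(Add(138, Mul(-1, Add(Mul(3, -4), -6))), 85) = Add(Add(138, Mul(-1, Add(-12, -6))), 85) = Add(Add(138, Mul(-1, -18)), 85) = Add(Add(138, 18), 85) = Add(156, 85) = 241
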